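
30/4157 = 30/4157 =0.01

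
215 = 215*1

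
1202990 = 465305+737685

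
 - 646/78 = -9 + 28/39=- 8.28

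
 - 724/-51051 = 724/51051 = 0.01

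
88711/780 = 88711/780 =113.73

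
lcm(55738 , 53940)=1672140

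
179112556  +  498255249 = 677367805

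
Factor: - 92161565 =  - 5^1*29^1*397^1*1601^1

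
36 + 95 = 131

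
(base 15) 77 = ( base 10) 112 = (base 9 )134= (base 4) 1300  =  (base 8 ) 160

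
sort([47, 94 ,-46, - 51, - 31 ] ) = [ - 51,-46,  -  31,47,94]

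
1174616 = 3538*332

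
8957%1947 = 1169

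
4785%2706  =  2079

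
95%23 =3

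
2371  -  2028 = 343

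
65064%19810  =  5634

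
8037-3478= 4559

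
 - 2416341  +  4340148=1923807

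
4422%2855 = 1567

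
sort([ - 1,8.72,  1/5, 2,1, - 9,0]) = [ - 9, - 1,0, 1/5,1  ,  2, 8.72] 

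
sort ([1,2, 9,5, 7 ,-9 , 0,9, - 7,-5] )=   [ - 9, - 7, - 5, 0,1,2, 5, 7,9, 9 ] 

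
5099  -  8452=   -  3353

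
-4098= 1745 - 5843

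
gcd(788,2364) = 788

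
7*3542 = 24794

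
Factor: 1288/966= 4/3 = 2^2*3^ ( - 1) 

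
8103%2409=876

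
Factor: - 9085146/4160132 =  - 4542573/2080066 = - 2^( - 1)*3^1 * 7^1 *37^ ( - 1)*199^1*1087^1*28109^ (-1) 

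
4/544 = 1/136=0.01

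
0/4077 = 0 = 0.00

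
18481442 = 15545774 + 2935668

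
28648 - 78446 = -49798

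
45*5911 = 265995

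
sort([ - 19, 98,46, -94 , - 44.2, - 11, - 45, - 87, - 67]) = [ - 94 , - 87, - 67, - 45, - 44.2,-19,-11,46, 98]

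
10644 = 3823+6821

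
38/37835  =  38/37835 = 0.00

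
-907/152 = - 6 + 5/152  =  - 5.97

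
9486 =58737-49251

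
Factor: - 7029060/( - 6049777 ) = 2^2*3^1  *  5^1 * 29^( - 1)*193^1*227^( - 1)*607^1* 919^( - 1) 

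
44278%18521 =7236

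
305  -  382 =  - 77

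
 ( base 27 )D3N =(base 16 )256D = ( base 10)9581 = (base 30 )AJB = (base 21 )10F5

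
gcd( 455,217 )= 7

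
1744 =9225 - 7481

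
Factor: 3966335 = 5^1*563^1*1409^1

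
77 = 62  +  15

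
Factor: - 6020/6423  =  -2^2 * 3^( - 1 )*5^1* 7^1*43^1*  2141^( - 1 ) 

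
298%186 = 112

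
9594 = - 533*( - 18)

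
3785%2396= 1389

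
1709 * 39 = 66651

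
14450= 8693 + 5757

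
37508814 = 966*38829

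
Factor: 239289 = 3^1  *  31^2 * 83^1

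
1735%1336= 399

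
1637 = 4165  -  2528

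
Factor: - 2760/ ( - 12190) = 12/53 = 2^2*3^1 * 53^( - 1 ) 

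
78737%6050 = 87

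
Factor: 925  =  5^2*37^1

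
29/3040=29/3040 = 0.01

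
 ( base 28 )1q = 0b110110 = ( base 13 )42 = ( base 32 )1m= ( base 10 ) 54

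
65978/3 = 21992+2/3 = 21992.67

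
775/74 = 10 + 35/74 = 10.47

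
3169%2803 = 366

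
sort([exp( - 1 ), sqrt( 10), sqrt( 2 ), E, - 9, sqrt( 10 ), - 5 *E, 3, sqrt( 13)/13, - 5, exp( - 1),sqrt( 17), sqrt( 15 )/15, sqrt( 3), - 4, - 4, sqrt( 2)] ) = [ - 5*E, - 9, - 5, -4, - 4,sqrt ( 15 ) /15,sqrt ( 13 ) /13, exp( - 1), exp(-1 ),sqrt( 2),  sqrt( 2), sqrt( 3 ), E,3, sqrt( 10), sqrt( 10), sqrt ( 17)]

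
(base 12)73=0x57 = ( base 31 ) 2p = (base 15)5C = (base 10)87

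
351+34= 385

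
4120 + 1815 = 5935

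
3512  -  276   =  3236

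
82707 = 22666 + 60041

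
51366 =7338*7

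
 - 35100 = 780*(  -  45 )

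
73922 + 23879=97801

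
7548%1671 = 864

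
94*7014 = 659316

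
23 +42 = 65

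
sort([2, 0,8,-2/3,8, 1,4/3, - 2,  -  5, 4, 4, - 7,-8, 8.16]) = [- 8,-7,-5,-2,- 2/3,0, 1, 4/3, 2,4, 4, 8, 8, 8.16] 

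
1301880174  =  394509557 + 907370617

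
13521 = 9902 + 3619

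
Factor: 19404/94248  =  7/34 = 2^( - 1) * 7^1*17^( - 1 )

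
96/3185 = 96/3185= 0.03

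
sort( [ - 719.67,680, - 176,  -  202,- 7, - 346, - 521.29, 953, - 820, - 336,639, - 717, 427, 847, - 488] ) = [-820, - 719.67, - 717,  -  521.29, - 488, - 346, - 336, - 202, - 176,- 7,  427, 639,680 , 847, 953] 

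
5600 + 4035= 9635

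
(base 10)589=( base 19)1C0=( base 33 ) hs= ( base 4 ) 21031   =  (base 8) 1115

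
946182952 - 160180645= 786002307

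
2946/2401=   2946/2401 =1.23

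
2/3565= 2/3565=0.00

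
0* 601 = 0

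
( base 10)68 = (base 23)2M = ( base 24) 2k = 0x44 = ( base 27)2e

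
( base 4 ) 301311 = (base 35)2l4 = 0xc75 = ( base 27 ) 4A3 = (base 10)3189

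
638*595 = 379610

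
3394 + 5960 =9354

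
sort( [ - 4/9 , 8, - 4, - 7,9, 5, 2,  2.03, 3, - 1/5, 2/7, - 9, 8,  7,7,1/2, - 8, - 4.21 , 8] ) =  [-9, - 8,  -  7  ,-4.21, -4,  -  4/9,-1/5, 2/7, 1/2, 2, 2.03, 3,5, 7, 7, 8,  8,8,  9]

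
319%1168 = 319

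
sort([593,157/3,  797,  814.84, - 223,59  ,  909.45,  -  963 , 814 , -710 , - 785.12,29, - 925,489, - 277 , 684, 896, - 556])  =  [ - 963, - 925, - 785.12,  -  710, - 556, - 277 ,-223,29, 157/3,59,  489,593  ,  684, 797,814 , 814.84, 896,909.45]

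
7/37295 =7/37295  =  0.00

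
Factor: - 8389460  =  -2^2 * 5^1*419473^1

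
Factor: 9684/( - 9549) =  - 1076/1061 = - 2^2*269^1*1061^(-1 )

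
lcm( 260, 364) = 1820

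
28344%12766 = 2812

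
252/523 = 252/523 = 0.48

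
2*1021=2042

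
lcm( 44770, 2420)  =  89540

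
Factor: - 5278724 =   -  2^2*11^1 * 119971^1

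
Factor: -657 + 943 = 286=2^1*11^1*13^1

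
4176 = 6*696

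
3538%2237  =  1301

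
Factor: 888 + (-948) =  - 60  =  - 2^2 * 3^1*5^1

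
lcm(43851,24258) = 1140126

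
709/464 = 709/464 =1.53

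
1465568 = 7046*208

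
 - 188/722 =-94/361 = - 0.26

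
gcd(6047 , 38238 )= 1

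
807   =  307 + 500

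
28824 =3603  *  8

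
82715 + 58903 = 141618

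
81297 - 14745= 66552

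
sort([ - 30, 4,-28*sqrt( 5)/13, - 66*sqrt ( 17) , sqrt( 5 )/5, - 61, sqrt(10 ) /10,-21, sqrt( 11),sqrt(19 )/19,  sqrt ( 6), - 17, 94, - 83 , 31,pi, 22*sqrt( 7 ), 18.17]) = [ - 66*sqrt( 17),-83, - 61, - 30, - 21 , - 17, - 28 * sqrt( 5)/13, sqrt( 19) /19, sqrt( 10 ) /10,  sqrt( 5)/5,  sqrt( 6), pi,sqrt(11),4, 18.17, 31, 22*sqrt (7) , 94 ] 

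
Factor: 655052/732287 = 2^2*29^1*5647^1 * 732287^( - 1)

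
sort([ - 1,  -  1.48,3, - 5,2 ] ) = [ - 5, - 1.48, - 1,2,3 ]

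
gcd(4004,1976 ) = 52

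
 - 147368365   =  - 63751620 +-83616745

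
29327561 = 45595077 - 16267516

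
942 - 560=382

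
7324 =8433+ - 1109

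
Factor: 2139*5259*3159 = 35535594159=3^7*13^1 *23^1 *31^1*1753^1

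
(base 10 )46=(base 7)64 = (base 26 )1k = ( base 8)56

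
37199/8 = 37199/8 =4649.88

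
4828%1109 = 392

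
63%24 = 15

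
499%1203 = 499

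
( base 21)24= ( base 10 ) 46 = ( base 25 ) 1l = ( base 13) 37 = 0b101110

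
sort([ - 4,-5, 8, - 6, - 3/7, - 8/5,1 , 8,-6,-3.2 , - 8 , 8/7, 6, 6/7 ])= [-8,- 6,- 6,  -  5,  -  4,-3.2,-8/5,-3/7,6/7,1,8/7,  6,8 , 8]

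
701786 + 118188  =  819974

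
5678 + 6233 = 11911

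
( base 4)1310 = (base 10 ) 116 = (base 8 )164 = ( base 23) 51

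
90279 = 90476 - 197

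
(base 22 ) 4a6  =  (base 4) 201302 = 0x872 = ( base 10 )2162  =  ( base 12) 1302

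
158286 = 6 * 26381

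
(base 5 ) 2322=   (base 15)177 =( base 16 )151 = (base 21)g1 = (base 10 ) 337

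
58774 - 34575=24199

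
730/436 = 365/218 = 1.67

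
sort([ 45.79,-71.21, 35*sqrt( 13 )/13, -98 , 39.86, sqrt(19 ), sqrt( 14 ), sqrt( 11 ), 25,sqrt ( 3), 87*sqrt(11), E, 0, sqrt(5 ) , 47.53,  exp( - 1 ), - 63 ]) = [ - 98, - 71.21, - 63,0, exp(-1 ) , sqrt(3) , sqrt(5 ) , E, sqrt( 11 ),  sqrt(14 ) , sqrt( 19 ), 35*sqrt (13 )/13, 25, 39.86, 45.79, 47.53, 87*sqrt(11) ] 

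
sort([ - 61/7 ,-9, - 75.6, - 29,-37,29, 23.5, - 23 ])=[  -  75.6, - 37, - 29, - 23, - 9, - 61/7,23.5 , 29] 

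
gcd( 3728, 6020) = 4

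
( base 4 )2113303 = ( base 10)9715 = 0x25F3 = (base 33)8ud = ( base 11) 7332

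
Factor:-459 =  - 3^3*17^1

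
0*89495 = 0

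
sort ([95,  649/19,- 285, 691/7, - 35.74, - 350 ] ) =[ - 350 ,-285,- 35.74, 649/19, 95,691/7 ] 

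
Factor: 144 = 2^4*3^2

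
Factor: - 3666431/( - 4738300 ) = 2^( - 2 )*5^ ( - 2 )*7^( - 2)*151^1 * 967^( - 1 ) * 24281^1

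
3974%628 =206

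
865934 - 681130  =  184804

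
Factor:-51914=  - 2^1*101^1*257^1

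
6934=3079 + 3855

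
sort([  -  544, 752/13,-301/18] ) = [  -  544, -301/18, 752/13]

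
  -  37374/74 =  - 18687/37 = - 505.05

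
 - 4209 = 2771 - 6980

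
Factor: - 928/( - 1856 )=1/2 = 2^ ( - 1 ) 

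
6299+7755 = 14054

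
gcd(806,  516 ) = 2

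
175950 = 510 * 345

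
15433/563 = 27 + 232/563  =  27.41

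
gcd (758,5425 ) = 1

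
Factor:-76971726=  - 2^1 * 3^2*13^2*25303^1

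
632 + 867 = 1499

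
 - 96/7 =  - 96/7 = -13.71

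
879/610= 879/610 = 1.44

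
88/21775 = 88/21775 = 0.00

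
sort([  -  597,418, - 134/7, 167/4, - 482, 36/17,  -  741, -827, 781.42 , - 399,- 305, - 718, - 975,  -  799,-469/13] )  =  [ - 975, - 827, -799, - 741, - 718, - 597, - 482, - 399, - 305 ,-469/13 ,  -  134/7, 36/17 , 167/4, 418, 781.42]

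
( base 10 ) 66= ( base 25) 2g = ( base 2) 1000010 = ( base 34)1W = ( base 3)2110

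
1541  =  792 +749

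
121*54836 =6635156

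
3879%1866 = 147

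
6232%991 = 286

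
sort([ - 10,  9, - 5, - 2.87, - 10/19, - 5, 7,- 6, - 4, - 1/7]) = [-10,- 6,  -  5,  -  5, - 4, - 2.87,- 10/19, - 1/7,7,9]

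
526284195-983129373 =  - 456845178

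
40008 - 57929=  - 17921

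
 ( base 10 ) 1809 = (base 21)423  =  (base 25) 2m9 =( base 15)809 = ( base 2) 11100010001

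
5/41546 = 5/41546= 0.00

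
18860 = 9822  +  9038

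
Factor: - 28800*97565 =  - 2809872000  =  - 2^7*3^2*5^3*13^1*19^1*79^1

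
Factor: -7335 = -3^2*5^1*163^1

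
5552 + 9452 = 15004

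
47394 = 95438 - 48044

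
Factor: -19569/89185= - 3^1*5^(-1)*11^1*593^1*17837^ (-1)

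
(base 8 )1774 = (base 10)1020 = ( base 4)33330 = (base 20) 2B0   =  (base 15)480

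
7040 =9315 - 2275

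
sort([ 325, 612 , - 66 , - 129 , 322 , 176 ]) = [  -  129, - 66,176,322,  325,612 ]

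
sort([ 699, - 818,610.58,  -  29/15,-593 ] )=[ - 818, - 593,  -  29/15, 610.58 , 699 ] 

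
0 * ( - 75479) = 0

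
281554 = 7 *40222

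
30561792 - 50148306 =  - 19586514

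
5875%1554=1213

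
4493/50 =89+43/50 = 89.86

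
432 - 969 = -537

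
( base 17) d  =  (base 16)D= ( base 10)13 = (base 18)D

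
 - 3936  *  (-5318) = 20931648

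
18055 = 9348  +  8707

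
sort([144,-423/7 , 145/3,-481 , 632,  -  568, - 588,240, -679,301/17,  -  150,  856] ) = [ - 679 , - 588, - 568, -481 ,  -  150, - 423/7,301/17, 145/3, 144,240, 632,856] 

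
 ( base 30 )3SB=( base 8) 6737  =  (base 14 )1419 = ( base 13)1802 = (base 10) 3551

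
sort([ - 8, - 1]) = [-8, - 1]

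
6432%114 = 48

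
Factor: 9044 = 2^2*7^1*17^1*19^1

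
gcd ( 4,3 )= 1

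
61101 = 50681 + 10420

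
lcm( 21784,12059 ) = 675304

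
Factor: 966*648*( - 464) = - 290449152 =- 2^8*3^5*7^1*23^1*29^1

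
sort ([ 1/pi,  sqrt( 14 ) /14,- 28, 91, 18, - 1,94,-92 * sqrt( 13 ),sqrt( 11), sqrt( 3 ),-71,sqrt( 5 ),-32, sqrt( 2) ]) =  [ - 92*sqrt( 13), - 71, - 32, - 28,-1,  sqrt( 14 ) /14, 1/pi,sqrt( 2 ),sqrt(3 ),sqrt(5 ),sqrt( 11 ),18,91,94] 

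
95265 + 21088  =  116353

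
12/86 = 6/43  =  0.14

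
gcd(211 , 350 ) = 1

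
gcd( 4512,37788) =564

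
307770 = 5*61554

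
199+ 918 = 1117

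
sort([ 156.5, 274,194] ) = [ 156.5 , 194,274]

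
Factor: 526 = 2^1*263^1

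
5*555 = 2775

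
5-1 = 4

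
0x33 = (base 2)110011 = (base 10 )51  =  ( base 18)2F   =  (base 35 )1G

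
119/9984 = 119/9984 = 0.01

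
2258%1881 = 377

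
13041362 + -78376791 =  - 65335429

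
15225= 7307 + 7918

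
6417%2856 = 705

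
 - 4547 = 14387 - 18934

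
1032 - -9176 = 10208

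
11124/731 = 11124/731 = 15.22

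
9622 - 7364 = 2258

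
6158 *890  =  5480620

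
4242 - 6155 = -1913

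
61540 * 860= 52924400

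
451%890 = 451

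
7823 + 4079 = 11902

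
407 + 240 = 647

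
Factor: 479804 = 2^2 * 13^1*9227^1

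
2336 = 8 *292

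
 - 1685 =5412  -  7097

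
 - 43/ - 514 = 43/514 = 0.08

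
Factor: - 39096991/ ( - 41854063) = 17^1*173^(-1)*241931^ (-1) * 2299823^1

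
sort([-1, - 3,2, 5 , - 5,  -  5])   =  [-5,  -  5, - 3,  -  1,2, 5]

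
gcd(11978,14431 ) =1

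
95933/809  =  118 + 471/809 = 118.58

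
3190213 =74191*43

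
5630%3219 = 2411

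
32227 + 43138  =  75365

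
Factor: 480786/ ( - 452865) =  - 2^1*5^( - 1)  *7^( - 1)*19^( - 1)*353^1 = -706/665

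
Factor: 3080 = 2^3*5^1*7^1 *11^1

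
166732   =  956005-789273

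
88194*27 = 2381238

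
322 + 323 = 645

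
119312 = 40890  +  78422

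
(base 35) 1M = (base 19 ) 30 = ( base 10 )57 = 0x39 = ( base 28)21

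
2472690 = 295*8382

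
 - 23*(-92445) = 2126235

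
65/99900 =13/19980=0.00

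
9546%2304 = 330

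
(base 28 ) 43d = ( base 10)3233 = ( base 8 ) 6241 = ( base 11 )247A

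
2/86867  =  2/86867 = 0.00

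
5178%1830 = 1518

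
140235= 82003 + 58232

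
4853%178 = 47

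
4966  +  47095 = 52061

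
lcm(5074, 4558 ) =268922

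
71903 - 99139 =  - 27236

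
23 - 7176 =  - 7153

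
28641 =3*9547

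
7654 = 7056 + 598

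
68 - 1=67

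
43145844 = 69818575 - 26672731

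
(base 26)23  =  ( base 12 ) 47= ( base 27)21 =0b110111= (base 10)55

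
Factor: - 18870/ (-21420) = 2^ ( - 1 )*3^( - 1) * 7^(-1)*37^1 = 37/42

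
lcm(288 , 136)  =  4896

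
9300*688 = 6398400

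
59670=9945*6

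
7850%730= 550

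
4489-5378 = - 889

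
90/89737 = 90/89737 = 0.00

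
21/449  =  21/449 =0.05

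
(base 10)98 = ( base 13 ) 77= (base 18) 58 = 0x62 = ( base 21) 4e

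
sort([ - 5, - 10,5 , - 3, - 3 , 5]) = [ - 10 , - 5,-3, - 3 , 5,5]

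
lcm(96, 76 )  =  1824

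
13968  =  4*3492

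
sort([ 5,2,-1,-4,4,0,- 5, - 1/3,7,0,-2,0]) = [ - 5,-4,-2, - 1,-1/3,  0,0,0, 2, 4,5,7 ]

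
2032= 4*508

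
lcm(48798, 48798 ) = 48798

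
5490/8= 686+1/4 = 686.25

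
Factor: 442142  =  2^1*221071^1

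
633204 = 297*2132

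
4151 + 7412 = 11563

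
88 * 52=4576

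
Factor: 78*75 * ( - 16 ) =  - 2^5 *3^2*5^2*13^1  =  -93600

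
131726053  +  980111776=1111837829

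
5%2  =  1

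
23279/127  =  183  +  38/127  =  183.30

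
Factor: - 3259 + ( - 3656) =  - 3^1*5^1*461^1 = - 6915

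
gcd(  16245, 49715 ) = 5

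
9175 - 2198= 6977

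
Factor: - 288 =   -  2^5 * 3^2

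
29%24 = 5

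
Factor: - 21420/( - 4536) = 85/18=2^( - 1)*3^( - 2)*5^1*17^1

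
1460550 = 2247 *650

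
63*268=16884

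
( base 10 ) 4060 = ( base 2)111111011100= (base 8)7734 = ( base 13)1B04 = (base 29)4o0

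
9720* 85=826200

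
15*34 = 510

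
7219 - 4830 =2389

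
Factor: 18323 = 73^1*251^1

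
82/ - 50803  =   - 1+50721/50803 = -0.00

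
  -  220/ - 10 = 22 + 0/1 = 22.00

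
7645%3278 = 1089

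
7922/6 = 1320+1/3 = 1320.33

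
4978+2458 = 7436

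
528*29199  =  15417072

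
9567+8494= 18061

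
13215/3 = 4405 = 4405.00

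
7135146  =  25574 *279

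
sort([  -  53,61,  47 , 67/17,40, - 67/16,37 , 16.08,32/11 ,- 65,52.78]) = [ - 65,-53, - 67/16,32/11, 67/17,16.08,  37,  40,47,  52.78,61]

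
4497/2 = 4497/2 = 2248.50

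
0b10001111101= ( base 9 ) 1516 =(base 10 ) 1149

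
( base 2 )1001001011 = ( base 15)292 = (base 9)722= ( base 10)587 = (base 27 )LK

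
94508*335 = 31660180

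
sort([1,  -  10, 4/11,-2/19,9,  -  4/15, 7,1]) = [-10, - 4/15,-2/19, 4/11,1 , 1,7,9 ]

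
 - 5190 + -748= - 5938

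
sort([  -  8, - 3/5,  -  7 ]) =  [-8, - 7, - 3/5]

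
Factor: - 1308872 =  - 2^3 * 19^1*79^1*109^1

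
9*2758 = 24822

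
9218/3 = 3072 + 2/3 = 3072.67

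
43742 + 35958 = 79700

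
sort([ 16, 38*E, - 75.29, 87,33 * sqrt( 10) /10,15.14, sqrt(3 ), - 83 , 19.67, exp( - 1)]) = [ - 83,- 75.29, exp( - 1),sqrt ( 3), 33 * sqrt (10)/10, 15.14, 16,19.67, 87, 38*E]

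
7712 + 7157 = 14869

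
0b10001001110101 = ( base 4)2021311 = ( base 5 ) 240241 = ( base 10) 8821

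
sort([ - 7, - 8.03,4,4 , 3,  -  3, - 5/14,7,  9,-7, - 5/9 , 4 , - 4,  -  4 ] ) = [ - 8.03, - 7,-7, - 4, - 4, - 3,- 5/9,-5/14, 3, 4,4 , 4,7, 9]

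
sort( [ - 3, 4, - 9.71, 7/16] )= [ -9.71, - 3,7/16, 4]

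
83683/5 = 16736+3/5 = 16736.60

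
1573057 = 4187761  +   - 2614704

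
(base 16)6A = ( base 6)254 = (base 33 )37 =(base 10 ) 106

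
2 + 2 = 4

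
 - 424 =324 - 748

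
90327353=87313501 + 3013852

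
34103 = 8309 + 25794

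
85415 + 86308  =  171723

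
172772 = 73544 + 99228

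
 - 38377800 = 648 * ( - 59225)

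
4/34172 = 1/8543 = 0.00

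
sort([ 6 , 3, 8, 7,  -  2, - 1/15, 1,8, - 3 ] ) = [  -  3, - 2, - 1/15, 1, 3, 6, 7,8, 8]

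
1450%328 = 138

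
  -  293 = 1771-2064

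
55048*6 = 330288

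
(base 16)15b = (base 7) 1004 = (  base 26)D9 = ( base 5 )2342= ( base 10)347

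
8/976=1/122 = 0.01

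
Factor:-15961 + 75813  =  2^2*13^1*1151^1 =59852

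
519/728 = 519/728 = 0.71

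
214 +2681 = 2895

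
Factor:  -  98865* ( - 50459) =4988629035= 3^2*5^1 * 13^3*50459^1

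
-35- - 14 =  -21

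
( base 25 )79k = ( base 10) 4620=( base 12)2810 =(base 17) fgd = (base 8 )11014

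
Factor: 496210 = 2^1*5^1*11^1*13^1*347^1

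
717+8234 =8951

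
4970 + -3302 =1668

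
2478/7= 354 = 354.00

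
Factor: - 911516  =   - 2^2*181^1*1259^1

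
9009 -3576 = 5433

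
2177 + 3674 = 5851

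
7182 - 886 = 6296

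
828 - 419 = 409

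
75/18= 25/6 = 4.17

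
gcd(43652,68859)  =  7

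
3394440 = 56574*60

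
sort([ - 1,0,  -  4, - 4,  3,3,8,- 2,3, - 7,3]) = [ - 7, - 4, - 4, - 2, - 1,0 , 3, 3,3,3,8 ]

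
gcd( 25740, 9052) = 4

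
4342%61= 11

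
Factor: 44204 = 2^2*43^1*257^1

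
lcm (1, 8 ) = 8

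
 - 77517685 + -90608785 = - 168126470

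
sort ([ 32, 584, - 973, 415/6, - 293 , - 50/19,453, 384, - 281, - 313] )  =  [ - 973, - 313 , - 293, - 281,-50/19,32,415/6,384,453, 584]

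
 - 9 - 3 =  - 12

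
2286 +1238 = 3524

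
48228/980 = 49 + 52/245=49.21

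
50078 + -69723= - 19645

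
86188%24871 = 11575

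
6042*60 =362520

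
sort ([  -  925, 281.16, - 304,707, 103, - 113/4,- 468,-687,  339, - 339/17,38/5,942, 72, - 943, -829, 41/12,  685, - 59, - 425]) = [- 943, - 925, - 829, - 687, - 468, - 425, - 304, - 59, - 113/4, - 339/17, 41/12, 38/5, 72,  103,281.16, 339,685, 707,942 ]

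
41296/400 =103 + 6/25 = 103.24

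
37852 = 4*9463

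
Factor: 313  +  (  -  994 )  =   - 681 = -3^1 * 227^1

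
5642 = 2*2821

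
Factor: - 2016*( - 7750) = 15624000 = 2^6*3^2 * 5^3*7^1 * 31^1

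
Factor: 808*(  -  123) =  - 99384 = -2^3*3^1  *41^1*101^1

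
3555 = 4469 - 914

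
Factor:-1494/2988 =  - 2^ ( - 1)  =  - 1/2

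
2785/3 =928  +  1/3 = 928.33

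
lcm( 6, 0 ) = 0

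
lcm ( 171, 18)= 342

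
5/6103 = 5/6103 =0.00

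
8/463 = 8/463  =  0.02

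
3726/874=4 + 5/19 = 4.26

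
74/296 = 1/4 = 0.25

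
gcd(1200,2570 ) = 10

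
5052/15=1684/5= 336.80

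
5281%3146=2135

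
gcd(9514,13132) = 134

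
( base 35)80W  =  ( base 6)113304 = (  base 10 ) 9832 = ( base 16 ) 2668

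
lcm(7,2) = 14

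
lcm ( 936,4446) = 17784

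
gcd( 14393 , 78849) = 1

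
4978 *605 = 3011690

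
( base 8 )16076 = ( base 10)7230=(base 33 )6L3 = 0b1110000111110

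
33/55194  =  11/18398 = 0.00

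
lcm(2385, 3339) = 16695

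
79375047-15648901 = 63726146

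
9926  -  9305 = 621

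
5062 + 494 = 5556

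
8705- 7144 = 1561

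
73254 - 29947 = 43307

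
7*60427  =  422989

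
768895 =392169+376726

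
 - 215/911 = -215/911 = - 0.24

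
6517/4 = 1629 + 1/4 = 1629.25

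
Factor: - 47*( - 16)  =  2^4*47^1 = 752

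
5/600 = 1/120 = 0.01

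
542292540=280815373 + 261477167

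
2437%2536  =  2437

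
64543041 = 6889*9369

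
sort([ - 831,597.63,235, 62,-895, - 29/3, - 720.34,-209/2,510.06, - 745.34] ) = [ - 895,-831, - 745.34,-720.34, - 209/2,-29/3,62, 235,510.06,597.63 ] 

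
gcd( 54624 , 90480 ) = 48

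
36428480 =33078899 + 3349581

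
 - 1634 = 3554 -5188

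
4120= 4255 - 135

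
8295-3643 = 4652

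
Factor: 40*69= 2760=2^3*3^1*5^1*23^1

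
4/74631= 4/74631 = 0.00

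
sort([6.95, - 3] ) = [-3,6.95] 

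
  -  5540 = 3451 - 8991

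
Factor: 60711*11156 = 677291916 = 2^2 * 3^1*7^3  *59^1 * 2789^1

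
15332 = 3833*4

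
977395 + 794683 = 1772078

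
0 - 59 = -59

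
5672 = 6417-745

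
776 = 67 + 709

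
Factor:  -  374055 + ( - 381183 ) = - 755238 =- 2^1 * 3^1*11^1*11443^1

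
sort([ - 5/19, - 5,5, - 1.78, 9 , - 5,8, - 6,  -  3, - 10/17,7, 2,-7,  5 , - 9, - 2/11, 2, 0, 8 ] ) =[ - 9 ,- 7, - 6, - 5, - 5, - 3,  -  1.78, - 10/17,-5/19 , - 2/11 , 0,2,  2,  5,  5 , 7, 8, 8 , 9]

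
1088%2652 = 1088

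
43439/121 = 359 = 359.00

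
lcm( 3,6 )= 6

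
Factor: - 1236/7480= - 2^( - 1)*3^1*5^ ( - 1)*  11^( - 1 )*17^( - 1)*103^1 = - 309/1870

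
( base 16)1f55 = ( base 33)7C2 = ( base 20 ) 1011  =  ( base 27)B02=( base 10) 8021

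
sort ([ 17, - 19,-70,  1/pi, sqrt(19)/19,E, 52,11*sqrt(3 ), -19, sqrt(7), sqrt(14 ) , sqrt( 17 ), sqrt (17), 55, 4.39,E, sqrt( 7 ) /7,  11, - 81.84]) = [ - 81.84, - 70, - 19, - 19,sqrt (19)/19 , 1/pi, sqrt (7)/7 , sqrt(7),E,E, sqrt (14), sqrt(17 ), sqrt (17 ), 4.39,11 , 17,11*sqrt (3)  ,  52, 55 ]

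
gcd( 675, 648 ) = 27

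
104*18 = 1872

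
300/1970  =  30/197 = 0.15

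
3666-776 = 2890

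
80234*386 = 30970324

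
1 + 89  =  90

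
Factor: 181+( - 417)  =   - 2^2*59^1= - 236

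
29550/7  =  29550/7 = 4221.43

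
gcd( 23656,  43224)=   8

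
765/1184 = 765/1184 = 0.65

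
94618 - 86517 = 8101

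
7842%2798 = 2246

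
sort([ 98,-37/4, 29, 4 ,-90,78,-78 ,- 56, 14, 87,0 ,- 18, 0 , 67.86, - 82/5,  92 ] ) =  [- 90 ,- 78, - 56  , - 18, - 82/5, - 37/4,  0, 0, 4,14,29, 67.86, 78,87, 92 , 98]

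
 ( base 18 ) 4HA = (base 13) 970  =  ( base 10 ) 1612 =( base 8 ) 3114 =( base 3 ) 2012201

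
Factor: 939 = 3^1*313^1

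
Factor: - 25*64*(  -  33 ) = 52800 = 2^6* 3^1*5^2*11^1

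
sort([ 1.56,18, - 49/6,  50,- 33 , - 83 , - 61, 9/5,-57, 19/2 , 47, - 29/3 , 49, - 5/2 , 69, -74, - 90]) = [ -90,  -  83, - 74, - 61, - 57, - 33,-29/3,  -  49/6 , - 5/2  ,  1.56,9/5,  19/2,18,  47,  49 , 50,69 ]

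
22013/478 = 46 + 25/478  =  46.05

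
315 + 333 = 648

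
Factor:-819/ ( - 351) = 3^(-1)*7^1 = 7/3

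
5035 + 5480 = 10515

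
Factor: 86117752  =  2^3*7^1*31^1*113^1* 439^1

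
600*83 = 49800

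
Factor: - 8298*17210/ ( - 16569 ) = 2^2*5^1*7^( - 1)*263^( - 1 )*461^1*1721^1 = 15867620/1841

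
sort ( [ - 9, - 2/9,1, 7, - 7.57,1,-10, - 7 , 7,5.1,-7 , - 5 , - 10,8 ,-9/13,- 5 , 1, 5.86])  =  [- 10,  -  10, -9,-7.57, -7  , - 7,-5, - 5,- 9/13, - 2/9, 1,1, 1,5.1 , 5.86,7,7 , 8]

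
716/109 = 716/109 = 6.57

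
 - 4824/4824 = -1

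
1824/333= 608/111 = 5.48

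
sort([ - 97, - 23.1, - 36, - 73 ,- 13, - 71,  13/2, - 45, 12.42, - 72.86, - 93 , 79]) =[ - 97 ,-93, - 73,-72.86, - 71, - 45, - 36,-23.1 ,- 13,  13/2, 12.42,79 ] 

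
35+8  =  43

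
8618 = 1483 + 7135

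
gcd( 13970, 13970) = 13970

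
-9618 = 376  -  9994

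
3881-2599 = 1282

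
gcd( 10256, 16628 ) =4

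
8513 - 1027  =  7486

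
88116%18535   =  13976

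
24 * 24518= 588432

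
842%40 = 2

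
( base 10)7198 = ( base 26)agm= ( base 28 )952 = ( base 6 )53154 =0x1C1E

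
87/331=87/331 = 0.26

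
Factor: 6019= 13^1*463^1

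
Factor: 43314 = 2^1*3^1*7219^1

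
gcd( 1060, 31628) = 4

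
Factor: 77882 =2^1*7^1 * 5563^1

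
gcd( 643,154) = 1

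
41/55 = 41/55  =  0.75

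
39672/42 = 6612/7= 944.57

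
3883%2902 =981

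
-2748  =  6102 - 8850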